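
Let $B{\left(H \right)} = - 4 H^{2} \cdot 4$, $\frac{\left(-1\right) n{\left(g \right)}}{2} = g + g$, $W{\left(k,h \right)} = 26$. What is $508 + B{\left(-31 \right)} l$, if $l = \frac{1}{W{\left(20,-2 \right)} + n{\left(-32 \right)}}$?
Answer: $\frac{31428}{77} \approx 408.16$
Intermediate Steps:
$n{\left(g \right)} = - 4 g$ ($n{\left(g \right)} = - 2 \left(g + g\right) = - 2 \cdot 2 g = - 4 g$)
$l = \frac{1}{154}$ ($l = \frac{1}{26 - -128} = \frac{1}{26 + 128} = \frac{1}{154} \approx 0.0064935$)
$B{\left(H \right)} = - 16 H^{2}$
$508 + B{\left(-31 \right)} l = 508 + - 16 \left(-31\right)^{2} \cdot \frac{1}{154} = 508 + \left(-16\right) 961 \cdot \frac{1}{154} = 508 - \frac{7688}{77} = \frac{31428}{77}$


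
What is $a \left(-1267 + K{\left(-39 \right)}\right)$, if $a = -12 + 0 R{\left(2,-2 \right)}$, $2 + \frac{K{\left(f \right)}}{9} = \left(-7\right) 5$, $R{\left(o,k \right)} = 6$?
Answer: $19200$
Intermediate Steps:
$K{\left(f \right)} = -333$ ($K{\left(f \right)} = -18 + 9 \left(\left(-7\right) 5\right) = -18 + 9 \left(-35\right) = -18 - 315 = -333$)
$a = -12$ ($a = -12 + 0 \cdot 6 = -12 + 0 = -12$)
$a \left(-1267 + K{\left(-39 \right)}\right) = - 12 \left(-1267 - 333\right) = \left(-12\right) \left(-1600\right) = 19200$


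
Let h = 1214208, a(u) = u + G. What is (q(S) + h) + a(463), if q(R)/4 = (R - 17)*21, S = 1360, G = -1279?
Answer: 1326204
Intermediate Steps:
a(u) = -1279 + u (a(u) = u - 1279 = -1279 + u)
q(R) = -1428 + 84*R (q(R) = 4*((R - 17)*21) = 4*((-17 + R)*21) = 4*(-357 + 21*R) = -1428 + 84*R)
(q(S) + h) + a(463) = ((-1428 + 84*1360) + 1214208) + (-1279 + 463) = ((-1428 + 114240) + 1214208) - 816 = (112812 + 1214208) - 816 = 1327020 - 816 = 1326204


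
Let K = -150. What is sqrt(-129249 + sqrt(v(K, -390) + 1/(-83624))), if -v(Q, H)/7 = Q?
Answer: sqrt(-56489675992164 + 10453*sqrt(1835655490294))/20906 ≈ 359.47*I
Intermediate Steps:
v(Q, H) = -7*Q
sqrt(-129249 + sqrt(v(K, -390) + 1/(-83624))) = sqrt(-129249 + sqrt(-7*(-150) + 1/(-83624))) = sqrt(-129249 + sqrt(1050 - 1/83624)) = sqrt(-129249 + sqrt(87805199/83624)) = sqrt(-129249 + sqrt(1835655490294)/41812)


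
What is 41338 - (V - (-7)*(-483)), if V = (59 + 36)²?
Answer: 35694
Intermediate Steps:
V = 9025 (V = 95² = 9025)
41338 - (V - (-7)*(-483)) = 41338 - (9025 - (-7)*(-483)) = 41338 - (9025 - 1*3381) = 41338 - (9025 - 3381) = 41338 - 1*5644 = 41338 - 5644 = 35694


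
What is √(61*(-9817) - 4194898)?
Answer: I*√4793735 ≈ 2189.5*I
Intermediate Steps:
√(61*(-9817) - 4194898) = √(-598837 - 4194898) = √(-4793735) = I*√4793735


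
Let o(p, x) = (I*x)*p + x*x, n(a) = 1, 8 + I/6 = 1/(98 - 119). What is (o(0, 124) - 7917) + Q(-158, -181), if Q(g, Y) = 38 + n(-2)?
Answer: 7498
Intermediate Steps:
I = -338/7 (I = -48 + 6/(98 - 119) = -48 + 6/(-21) = -48 + 6*(-1/21) = -48 - 2/7 = -338/7 ≈ -48.286)
o(p, x) = x² - 338*p*x/7 (o(p, x) = (-338*x/7)*p + x*x = -338*p*x/7 + x² = x² - 338*p*x/7)
Q(g, Y) = 39 (Q(g, Y) = 38 + 1 = 39)
(o(0, 124) - 7917) + Q(-158, -181) = ((⅐)*124*(-338*0 + 7*124) - 7917) + 39 = ((⅐)*124*(0 + 868) - 7917) + 39 = ((⅐)*124*868 - 7917) + 39 = (15376 - 7917) + 39 = 7459 + 39 = 7498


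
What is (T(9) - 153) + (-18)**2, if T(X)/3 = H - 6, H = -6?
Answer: 135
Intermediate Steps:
T(X) = -36 (T(X) = 3*(-6 - 6) = 3*(-12) = -36)
(T(9) - 153) + (-18)**2 = (-36 - 153) + (-18)**2 = -189 + 324 = 135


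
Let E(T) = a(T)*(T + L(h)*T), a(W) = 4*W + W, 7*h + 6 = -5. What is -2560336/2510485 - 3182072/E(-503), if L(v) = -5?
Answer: -248360849778/635175299365 ≈ -0.39101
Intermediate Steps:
h = -11/7 (h = -6/7 + (1/7)*(-5) = -6/7 - 5/7 = -11/7 ≈ -1.5714)
a(W) = 5*W
E(T) = -20*T**2 (E(T) = (5*T)*(T - 5*T) = (5*T)*(-4*T) = -20*T**2)
-2560336/2510485 - 3182072/E(-503) = -2560336/2510485 - 3182072/((-20*(-503)**2)) = -2560336*1/2510485 - 3182072/((-20*253009)) = -2560336/2510485 - 3182072/(-5060180) = -2560336/2510485 - 3182072*(-1/5060180) = -2560336/2510485 + 795518/1265045 = -248360849778/635175299365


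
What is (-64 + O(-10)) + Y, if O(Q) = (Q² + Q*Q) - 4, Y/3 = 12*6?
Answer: 348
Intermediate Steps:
Y = 216 (Y = 3*(12*6) = 3*72 = 216)
O(Q) = -4 + 2*Q² (O(Q) = (Q² + Q²) - 4 = 2*Q² - 4 = -4 + 2*Q²)
(-64 + O(-10)) + Y = (-64 + (-4 + 2*(-10)²)) + 216 = (-64 + (-4 + 2*100)) + 216 = (-64 + (-4 + 200)) + 216 = (-64 + 196) + 216 = 132 + 216 = 348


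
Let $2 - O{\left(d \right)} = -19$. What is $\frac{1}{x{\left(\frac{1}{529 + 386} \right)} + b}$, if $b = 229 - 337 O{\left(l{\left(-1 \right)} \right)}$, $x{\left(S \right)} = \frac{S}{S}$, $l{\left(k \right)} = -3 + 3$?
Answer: $- \frac{1}{6847} \approx -0.00014605$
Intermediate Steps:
$l{\left(k \right)} = 0$
$O{\left(d \right)} = 21$ ($O{\left(d \right)} = 2 - -19 = 2 + 19 = 21$)
$x{\left(S \right)} = 1$
$b = -6848$ ($b = 229 - 7077 = -6848$)
$\frac{1}{x{\left(\frac{1}{529 + 386} \right)} + b} = \frac{1}{1 - 6848} = \frac{1}{-6847} = - \frac{1}{6847}$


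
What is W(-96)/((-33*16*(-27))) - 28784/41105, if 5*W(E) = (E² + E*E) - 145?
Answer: -260007277/585992880 ≈ -0.44370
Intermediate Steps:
W(E) = -29 + 2*E²/5 (W(E) = ((E² + E*E) - 145)/5 = ((E² + E²) - 145)/5 = (2*E² - 145)/5 = (-145 + 2*E²)/5 = -29 + 2*E²/5)
W(-96)/((-33*16*(-27))) - 28784/41105 = (-29 + (⅖)*(-96)²)/((-33*16*(-27))) - 28784/41105 = (-29 + (⅖)*9216)/((-528*(-27))) - 28784*1/41105 = (-29 + 18432/5)/14256 - 28784/41105 = (18287/5)*(1/14256) - 28784/41105 = 18287/71280 - 28784/41105 = -260007277/585992880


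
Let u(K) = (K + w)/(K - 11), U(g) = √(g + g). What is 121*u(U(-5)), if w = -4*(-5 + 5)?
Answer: 121*√10/(√10 + 11*I) ≈ 9.2366 - 32.13*I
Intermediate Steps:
U(g) = √2*√g (U(g) = √(2*g) = √2*√g)
w = 0 (w = -4*0 = 0)
u(K) = K/(-11 + K) (u(K) = (K + 0)/(K - 11) = K/(-11 + K))
121*u(U(-5)) = 121*((√2*√(-5))/(-11 + √2*√(-5))) = 121*((√2*(I*√5))/(-11 + √2*(I*√5))) = 121*((I*√10)/(-11 + I*√10)) = 121*(I*√10/(-11 + I*√10)) = 121*I*√10/(-11 + I*√10)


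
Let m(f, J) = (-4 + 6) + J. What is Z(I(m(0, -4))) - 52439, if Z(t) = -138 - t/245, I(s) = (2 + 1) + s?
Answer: -12881366/245 ≈ -52577.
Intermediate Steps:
m(f, J) = 2 + J
I(s) = 3 + s
Z(t) = -138 - t/245
Z(I(m(0, -4))) - 52439 = (-138 - (3 + (2 - 4))/245) - 52439 = (-138 - (3 - 2)/245) - 52439 = (-138 - 1/245*1) - 52439 = (-138 - 1/245) - 52439 = -33811/245 - 52439 = -12881366/245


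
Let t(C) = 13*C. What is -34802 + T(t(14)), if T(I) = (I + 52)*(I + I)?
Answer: 50374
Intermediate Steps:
T(I) = 2*I*(52 + I) (T(I) = (52 + I)*(2*I) = 2*I*(52 + I))
-34802 + T(t(14)) = -34802 + 2*(13*14)*(52 + 13*14) = -34802 + 2*182*(52 + 182) = -34802 + 2*182*234 = -34802 + 85176 = 50374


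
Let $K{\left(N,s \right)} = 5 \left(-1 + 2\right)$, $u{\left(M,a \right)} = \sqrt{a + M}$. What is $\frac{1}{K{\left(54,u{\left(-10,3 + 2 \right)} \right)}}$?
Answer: $\frac{1}{5} \approx 0.2$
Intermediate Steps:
$u{\left(M,a \right)} = \sqrt{M + a}$
$K{\left(N,s \right)} = 5$ ($K{\left(N,s \right)} = 5 \cdot 1 = 5$)
$\frac{1}{K{\left(54,u{\left(-10,3 + 2 \right)} \right)}} = \frac{1}{5}$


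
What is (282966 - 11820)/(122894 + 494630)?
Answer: 135573/308762 ≈ 0.43909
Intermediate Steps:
(282966 - 11820)/(122894 + 494630) = 271146/617524 = 271146*(1/617524) = 135573/308762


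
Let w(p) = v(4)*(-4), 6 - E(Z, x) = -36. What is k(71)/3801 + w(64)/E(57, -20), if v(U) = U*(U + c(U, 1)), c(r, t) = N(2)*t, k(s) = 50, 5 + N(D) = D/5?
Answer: 4594/19005 ≈ 0.24173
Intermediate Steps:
N(D) = -5 + D/5
E(Z, x) = 42 (E(Z, x) = 6 - 1*(-36) = 6 + 36 = 42)
c(r, t) = -23*t/5 (c(r, t) = (-5 + (⅕)*2)*t = (-5 + ⅖)*t = -23*t/5)
v(U) = U*(-23/5 + U) (v(U) = U*(U - 23/5*1) = U*(U - 23/5) = U*(-23/5 + U))
w(p) = 48/5 (w(p) = ((⅕)*4*(-23 + 5*4))*(-4) = ((⅕)*4*(-23 + 20))*(-4) = ((⅕)*4*(-3))*(-4) = -12/5*(-4) = 48/5)
k(71)/3801 + w(64)/E(57, -20) = 50/3801 + (48/5)/42 = 50*(1/3801) + (48/5)*(1/42) = 50/3801 + 8/35 = 4594/19005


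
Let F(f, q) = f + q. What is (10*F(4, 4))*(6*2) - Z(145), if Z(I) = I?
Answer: 815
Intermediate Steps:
(10*F(4, 4))*(6*2) - Z(145) = (10*(4 + 4))*(6*2) - 1*145 = (10*8)*12 - 145 = 80*12 - 145 = 960 - 145 = 815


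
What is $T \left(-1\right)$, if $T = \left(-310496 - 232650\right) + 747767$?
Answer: $-204621$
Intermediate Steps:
$T = 204621$ ($T = -543146 + 747767 = 204621$)
$T \left(-1\right) = 204621 \left(-1\right) = -204621$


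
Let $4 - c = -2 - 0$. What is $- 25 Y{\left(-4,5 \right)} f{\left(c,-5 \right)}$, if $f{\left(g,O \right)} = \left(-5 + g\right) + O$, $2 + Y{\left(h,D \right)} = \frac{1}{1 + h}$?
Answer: $- \frac{700}{3} \approx -233.33$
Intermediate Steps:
$Y{\left(h,D \right)} = -2 + \frac{1}{1 + h}$
$c = 6$ ($c = 4 - \left(-2 - 0\right) = 4 - \left(-2 + 0\right) = 4 - -2 = 4 + 2 = 6$)
$f{\left(g,O \right)} = -5 + O + g$
$- 25 Y{\left(-4,5 \right)} f{\left(c,-5 \right)} = - 25 \frac{-1 - -8}{1 - 4} \left(-5 - 5 + 6\right) = - 25 \frac{-1 + 8}{-3} \left(-4\right) = - 25 \left(\left(- \frac{1}{3}\right) 7\right) \left(-4\right) = \left(-25\right) \left(- \frac{7}{3}\right) \left(-4\right) = \frac{175}{3} \left(-4\right) = - \frac{700}{3}$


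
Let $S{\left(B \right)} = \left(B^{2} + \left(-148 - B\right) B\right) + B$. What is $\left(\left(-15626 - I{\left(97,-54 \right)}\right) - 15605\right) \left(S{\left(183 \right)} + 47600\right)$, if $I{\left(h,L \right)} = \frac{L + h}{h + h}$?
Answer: $- \frac{125412281043}{194} \approx -6.4646 \cdot 10^{8}$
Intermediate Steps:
$I{\left(h,L \right)} = \frac{L + h}{2 h}$
$S{\left(B \right)} = B + B^{2} + B \left(-148 - B\right)$ ($S{\left(B \right)} = \left(B^{2} + B \left(-148 - B\right)\right) + B = B + B^{2} + B \left(-148 - B\right)$)
$\left(\left(-15626 - I{\left(97,-54 \right)}\right) - 15605\right) \left(S{\left(183 \right)} + 47600\right) = \left(\left(-15626 - \frac{-54 + 97}{2 \cdot 97}\right) - 15605\right) \left(\left(-147\right) 183 + 47600\right) = \left(\left(-15626 - \frac{1}{2} \cdot \frac{1}{97} \cdot 43\right) - 15605\right) \left(-26901 + 47600\right) = \left(\left(-15626 - \frac{43}{194}\right) - 15605\right) 20699 = \left(- \frac{3031487}{194} - 15605\right) 20699 = \left(- \frac{6058857}{194}\right) 20699 = - \frac{125412281043}{194}$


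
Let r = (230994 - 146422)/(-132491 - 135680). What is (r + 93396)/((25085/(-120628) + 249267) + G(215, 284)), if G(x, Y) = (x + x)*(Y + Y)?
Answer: 3021250594162432/15964417355428181 ≈ 0.18925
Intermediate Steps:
G(x, Y) = 4*Y*x (G(x, Y) = (2*x)*(2*Y) = 4*Y*x)
r = -84572/268171 (r = 84572/(-268171) = 84572*(-1/268171) = -84572/268171 ≈ -0.31537)
(r + 93396)/((25085/(-120628) + 249267) + G(215, 284)) = (-84572/268171 + 93396)/((25085/(-120628) + 249267) + 4*284*215) = 25046014144/(268171*((25085*(-1/120628) + 249267) + 244240)) = 25046014144/(268171*((-25085/120628 + 249267) + 244240)) = 25046014144/(268171*(30068554591/120628 + 244240)) = 25046014144/(268171*(59530737311/120628)) = (25046014144/268171)*(120628/59530737311) = 3021250594162432/15964417355428181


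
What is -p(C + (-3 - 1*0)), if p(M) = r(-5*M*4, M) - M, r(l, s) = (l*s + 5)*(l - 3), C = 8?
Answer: -50980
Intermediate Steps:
r(l, s) = (-3 + l)*(5 + l*s) (r(l, s) = (5 + l*s)*(-3 + l) = (-3 + l)*(5 + l*s))
p(M) = -15 - 101*M + 60*M² + 400*M³ (p(M) = (-15 + 5*(-5*M*4) + M*(-5*M*4)² - 3*-5*M*4*M) - M = (-15 + 5*(-20*M) + M*(-20*M)² - 3*(-20*M)*M) - M = (-15 - 100*M + M*(400*M²) + 60*M²) - M = (-15 - 100*M + 400*M³ + 60*M²) - M = (-15 - 100*M + 60*M² + 400*M³) - M = -15 - 101*M + 60*M² + 400*M³)
-p(C + (-3 - 1*0)) = -(-15 - 101*(8 + (-3 - 1*0)) + 60*(8 + (-3 - 1*0))² + 400*(8 + (-3 - 1*0))³) = -(-15 - 101*(8 + (-3 + 0)) + 60*(8 + (-3 + 0))² + 400*(8 + (-3 + 0))³) = -(-15 - 101*(8 - 3) + 60*(8 - 3)² + 400*(8 - 3)³) = -(-15 - 101*5 + 60*5² + 400*5³) = -(-15 - 505 + 60*25 + 400*125) = -(-15 - 505 + 1500 + 50000) = -1*50980 = -50980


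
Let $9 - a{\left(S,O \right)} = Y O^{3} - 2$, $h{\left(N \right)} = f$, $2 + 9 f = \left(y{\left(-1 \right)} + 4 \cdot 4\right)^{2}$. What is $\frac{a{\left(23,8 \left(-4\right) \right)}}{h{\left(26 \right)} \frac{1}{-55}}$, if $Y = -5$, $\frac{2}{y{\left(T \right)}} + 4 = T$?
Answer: $\frac{2027383875}{6034} \approx 3.3599 \cdot 10^{5}$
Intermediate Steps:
$y{\left(T \right)} = \frac{2}{-4 + T}$
$f = \frac{6034}{225}$ ($f = - \frac{2}{9} + \frac{\left(\frac{2}{-4 - 1} + 4 \cdot 4\right)^{2}}{9} = - \frac{2}{9} + \frac{\left(\frac{2}{-5} + 16\right)^{2}}{9} = - \frac{2}{9} + \frac{\left(2 \left(- \frac{1}{5}\right) + 16\right)^{2}}{9} = - \frac{2}{9} + \frac{\left(- \frac{2}{5} + 16\right)^{2}}{9} = - \frac{2}{9} + \frac{\left(\frac{78}{5}\right)^{2}}{9} = - \frac{2}{9} + \frac{1}{9} \cdot \frac{6084}{25} = - \frac{2}{9} + \frac{676}{25} = \frac{6034}{225} \approx 26.818$)
$h{\left(N \right)} = \frac{6034}{225}$
$a{\left(S,O \right)} = 11 + 5 O^{3}$ ($a{\left(S,O \right)} = 9 - \left(- 5 O^{3} - 2\right) = 9 - \left(-2 - 5 O^{3}\right) = 9 + \left(2 + 5 O^{3}\right) = 11 + 5 O^{3}$)
$\frac{a{\left(23,8 \left(-4\right) \right)}}{h{\left(26 \right)} \frac{1}{-55}} = \frac{11 + 5 \left(8 \left(-4\right)\right)^{3}}{\frac{6034}{225} \frac{1}{-55}} = \frac{11 + 5 \left(-32\right)^{3}}{\frac{6034}{225} \left(- \frac{1}{55}\right)} = \frac{11 + 5 \left(-32768\right)}{- \frac{6034}{12375}} = \left(11 - 163840\right) \left(- \frac{12375}{6034}\right) = \left(-163829\right) \left(- \frac{12375}{6034}\right) = \frac{2027383875}{6034}$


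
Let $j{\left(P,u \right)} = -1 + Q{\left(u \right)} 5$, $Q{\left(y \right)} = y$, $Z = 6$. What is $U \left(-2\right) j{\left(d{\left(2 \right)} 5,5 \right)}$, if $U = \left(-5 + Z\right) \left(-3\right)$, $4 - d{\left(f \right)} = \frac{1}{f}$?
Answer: $144$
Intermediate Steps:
$d{\left(f \right)} = 4 - \frac{1}{f}$
$U = -3$ ($U = \left(-5 + 6\right) \left(-3\right) = 1 \left(-3\right) = -3$)
$j{\left(P,u \right)} = -1 + 5 u$ ($j{\left(P,u \right)} = -1 + u 5 = -1 + 5 u$)
$U \left(-2\right) j{\left(d{\left(2 \right)} 5,5 \right)} = \left(-3\right) \left(-2\right) \left(-1 + 5 \cdot 5\right) = 6 \left(-1 + 25\right) = 6 \cdot 24 = 144$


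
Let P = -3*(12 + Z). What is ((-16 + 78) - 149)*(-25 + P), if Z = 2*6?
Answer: 8439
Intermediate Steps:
Z = 12
P = -72 (P = -3*(12 + 12) = -3*24 = -72)
((-16 + 78) - 149)*(-25 + P) = ((-16 + 78) - 149)*(-25 - 72) = (62 - 149)*(-97) = -87*(-97) = 8439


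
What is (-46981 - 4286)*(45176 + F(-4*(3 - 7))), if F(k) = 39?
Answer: -2318037405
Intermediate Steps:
(-46981 - 4286)*(45176 + F(-4*(3 - 7))) = (-46981 - 4286)*(45176 + 39) = -51267*45215 = -2318037405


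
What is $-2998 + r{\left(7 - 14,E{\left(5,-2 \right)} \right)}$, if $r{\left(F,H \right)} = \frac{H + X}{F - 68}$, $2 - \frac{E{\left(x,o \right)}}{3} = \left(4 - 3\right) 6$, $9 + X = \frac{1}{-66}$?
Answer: $- \frac{14838713}{4950} \approx -2997.7$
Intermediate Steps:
$X = - \frac{595}{66}$ ($X = -9 + \frac{1}{-66} = -9 - \frac{1}{66} = - \frac{595}{66} \approx -9.0152$)
$E{\left(x,o \right)} = -12$ ($E{\left(x,o \right)} = 6 - 3 \left(4 - 3\right) 6 = 6 - 3 \cdot 1 \cdot 6 = 6 - 18 = -12$)
$r{\left(F,H \right)} = \frac{- \frac{595}{66} + H}{-68 + F}$ ($r{\left(F,H \right)} = \frac{H - \frac{595}{66}}{F - 68} = \frac{- \frac{595}{66} + H}{-68 + F}$)
$-2998 + r{\left(7 - 14,E{\left(5,-2 \right)} \right)} = -2998 + \frac{- \frac{595}{66} - 12}{-68 + \left(7 - 14\right)} = -2998 + \frac{1}{-68 - 7} \left(- \frac{1387}{66}\right) = -2998 + \frac{1}{-75} \left(- \frac{1387}{66}\right) = -2998 - - \frac{1387}{4950} = -2998 + \frac{1387}{4950} = - \frac{14838713}{4950}$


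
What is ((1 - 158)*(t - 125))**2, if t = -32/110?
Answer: 1170479480769/3025 ≈ 3.8694e+8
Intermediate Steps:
t = -16/55 (t = -32*1/110 = -16/55 ≈ -0.29091)
((1 - 158)*(t - 125))**2 = ((1 - 158)*(-16/55 - 125))**2 = (-157*(-6891/55))**2 = (1081887/55)**2 = 1170479480769/3025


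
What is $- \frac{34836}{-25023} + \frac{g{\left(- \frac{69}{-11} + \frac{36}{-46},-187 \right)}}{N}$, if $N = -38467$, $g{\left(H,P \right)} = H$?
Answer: $\frac{112998151763}{81175871491} \approx 1.392$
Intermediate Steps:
$- \frac{34836}{-25023} + \frac{g{\left(- \frac{69}{-11} + \frac{36}{-46},-187 \right)}}{N} = - \frac{34836}{-25023} + \frac{- \frac{69}{-11} + \frac{36}{-46}}{-38467} = \left(-34836\right) \left(- \frac{1}{25023}\right) + \left(\left(-69\right) \left(- \frac{1}{11}\right) + 36 \left(- \frac{1}{46}\right)\right) \left(- \frac{1}{38467}\right) = \frac{11612}{8341} + \left(\frac{69}{11} - \frac{18}{23}\right) \left(- \frac{1}{38467}\right) = \frac{11612}{8341} + \frac{1389}{253} \left(- \frac{1}{38467}\right) = \frac{11612}{8341} - \frac{1389}{9732151} = \frac{112998151763}{81175871491}$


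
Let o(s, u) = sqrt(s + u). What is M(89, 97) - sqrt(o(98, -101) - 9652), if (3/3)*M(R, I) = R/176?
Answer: 89/176 - sqrt(-9652 + I*sqrt(3)) ≈ 0.49687 - 98.245*I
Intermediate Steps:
M(R, I) = R/176
M(89, 97) - sqrt(o(98, -101) - 9652) = (1/176)*89 - sqrt(sqrt(98 - 101) - 9652) = 89/176 - sqrt(sqrt(-3) - 9652) = 89/176 - sqrt(I*sqrt(3) - 9652) = 89/176 - sqrt(-9652 + I*sqrt(3))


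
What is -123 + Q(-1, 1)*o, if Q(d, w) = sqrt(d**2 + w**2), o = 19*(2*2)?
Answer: -123 + 76*sqrt(2) ≈ -15.520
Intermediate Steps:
o = 76 (o = 19*4 = 76)
-123 + Q(-1, 1)*o = -123 + sqrt((-1)**2 + 1**2)*76 = -123 + sqrt(1 + 1)*76 = -123 + sqrt(2)*76 = -123 + 76*sqrt(2)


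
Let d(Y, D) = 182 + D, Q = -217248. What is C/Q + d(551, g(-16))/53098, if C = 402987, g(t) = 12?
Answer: -3559276269/1922572384 ≈ -1.8513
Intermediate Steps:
C/Q + d(551, g(-16))/53098 = 402987/(-217248) + (182 + 12)/53098 = 402987*(-1/217248) + 194*(1/53098) = -134329/72416 + 97/26549 = -3559276269/1922572384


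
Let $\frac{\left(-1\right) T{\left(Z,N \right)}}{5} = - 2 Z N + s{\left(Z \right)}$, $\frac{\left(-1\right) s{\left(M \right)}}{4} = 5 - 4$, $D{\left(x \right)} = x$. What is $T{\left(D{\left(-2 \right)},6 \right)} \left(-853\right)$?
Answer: $85300$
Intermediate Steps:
$s{\left(M \right)} = -4$ ($s{\left(M \right)} = - 4 \left(5 - 4\right) = \left(-4\right) 1 = -4$)
$T{\left(Z,N \right)} = 20 + 10 N Z$ ($T{\left(Z,N \right)} = - 5 \left(- 2 Z N - 4\right) = - 5 \left(- 2 N Z - 4\right) = - 5 \left(-4 - 2 N Z\right) = 20 + 10 N Z$)
$T{\left(D{\left(-2 \right)},6 \right)} \left(-853\right) = \left(20 + 10 \cdot 6 \left(-2\right)\right) \left(-853\right) = \left(20 - 120\right) \left(-853\right) = \left(-100\right) \left(-853\right) = 85300$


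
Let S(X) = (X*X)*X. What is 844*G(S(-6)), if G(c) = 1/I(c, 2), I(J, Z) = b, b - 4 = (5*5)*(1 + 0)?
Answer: 844/29 ≈ 29.103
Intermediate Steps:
b = 29 (b = 4 + (5*5)*(1 + 0) = 4 + 25*1 = 4 + 25 = 29)
S(X) = X³ (S(X) = X²*X = X³)
I(J, Z) = 29
G(c) = 1/29
844*G(S(-6)) = 844*(1/29) = 844/29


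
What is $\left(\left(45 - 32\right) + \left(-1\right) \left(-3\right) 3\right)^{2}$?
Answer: $484$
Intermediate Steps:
$\left(\left(45 - 32\right) + \left(-1\right) \left(-3\right) 3\right)^{2} = \left(13 + 3 \cdot 3\right)^{2} = \left(13 + 9\right)^{2} = 22^{2} = 484$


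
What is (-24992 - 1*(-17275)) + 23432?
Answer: 15715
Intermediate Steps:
(-24992 - 1*(-17275)) + 23432 = (-24992 + 17275) + 23432 = -7717 + 23432 = 15715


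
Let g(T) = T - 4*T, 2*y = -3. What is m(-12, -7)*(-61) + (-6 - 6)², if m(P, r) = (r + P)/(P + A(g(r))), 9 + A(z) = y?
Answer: 4162/45 ≈ 92.489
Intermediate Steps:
y = -3/2 (y = (½)*(-3) = -3/2 ≈ -1.5000)
g(T) = -3*T
A(z) = -21/2 (A(z) = -9 - 3/2 = -21/2)
m(P, r) = (P + r)/(-21/2 + P) (m(P, r) = (r + P)/(P - 21/2) = (P + r)/(-21/2 + P))
m(-12, -7)*(-61) + (-6 - 6)² = (2*(-12 - 7)/(-21 + 2*(-12)))*(-61) + (-6 - 6)² = (2*(-19)/(-21 - 24))*(-61) + (-12)² = (2*(-19)/(-45))*(-61) + 144 = (2*(-1/45)*(-19))*(-61) + 144 = (38/45)*(-61) + 144 = -2318/45 + 144 = 4162/45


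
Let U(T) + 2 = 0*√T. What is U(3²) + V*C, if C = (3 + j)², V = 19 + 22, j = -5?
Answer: 162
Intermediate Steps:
U(T) = -2 (U(T) = -2 + 0*√T = -2 + 0 = -2)
V = 41
C = 4 (C = (3 - 5)² = (-2)² = 4)
U(3²) + V*C = -2 + 41*4 = -2 + 164 = 162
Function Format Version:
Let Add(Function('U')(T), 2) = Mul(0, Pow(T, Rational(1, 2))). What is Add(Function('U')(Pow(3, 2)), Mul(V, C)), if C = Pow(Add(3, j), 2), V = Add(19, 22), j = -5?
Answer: 162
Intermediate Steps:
Function('U')(T) = -2 (Function('U')(T) = Add(-2, Mul(0, Pow(T, Rational(1, 2)))) = Add(-2, 0) = -2)
V = 41
C = 4 (C = Pow(Add(3, -5), 2) = Pow(-2, 2) = 4)
Add(Function('U')(Pow(3, 2)), Mul(V, C)) = Add(-2, Mul(41, 4)) = Add(-2, 164) = 162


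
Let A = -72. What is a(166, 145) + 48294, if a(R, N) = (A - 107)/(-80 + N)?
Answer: 3138931/65 ≈ 48291.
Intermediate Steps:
a(R, N) = -179/(-80 + N) (a(R, N) = (-72 - 107)/(-80 + N) = -179/(-80 + N))
a(166, 145) + 48294 = -179/(-80 + 145) + 48294 = -179/65 + 48294 = 3138931/65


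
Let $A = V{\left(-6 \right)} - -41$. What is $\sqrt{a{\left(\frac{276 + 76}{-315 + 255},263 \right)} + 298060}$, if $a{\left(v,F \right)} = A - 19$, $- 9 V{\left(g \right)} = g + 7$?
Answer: $\frac{\sqrt{2682737}}{3} \approx 545.97$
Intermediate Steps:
$V{\left(g \right)} = - \frac{7}{9} - \frac{g}{9}$ ($V{\left(g \right)} = - \frac{g + 7}{9} = - \frac{7 + g}{9} = - \frac{7}{9} - \frac{g}{9}$)
$A = \frac{368}{9}$ ($A = \left(- \frac{7}{9} - - \frac{2}{3}\right) - -41 = \left(- \frac{7}{9} + \frac{2}{3}\right) + 41 = - \frac{1}{9} + 41 = \frac{368}{9} \approx 40.889$)
$a{\left(v,F \right)} = \frac{197}{9}$ ($a{\left(v,F \right)} = \frac{368}{9} - 19 = \frac{197}{9}$)
$\sqrt{a{\left(\frac{276 + 76}{-315 + 255},263 \right)} + 298060} = \sqrt{\frac{197}{9} + 298060} = \sqrt{\frac{2682737}{9}} = \frac{\sqrt{2682737}}{3}$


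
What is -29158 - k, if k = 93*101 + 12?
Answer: -38563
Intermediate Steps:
k = 9405 (k = 9393 + 12 = 9405)
-29158 - k = -29158 - 1*9405 = -29158 - 9405 = -38563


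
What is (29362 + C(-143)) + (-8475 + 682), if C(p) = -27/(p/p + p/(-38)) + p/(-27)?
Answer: 105405884/4887 ≈ 21569.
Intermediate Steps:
C(p) = -27/(1 - p/38) - p/27 (C(p) = -27/(1 + p*(-1/38)) + p*(-1/27) = -27/(1 - p/38) - p/27)
(29362 + C(-143)) + (-8475 + 682) = (29362 + (27702 - 1*(-143)**2 + 38*(-143))/(27*(-38 - 143))) + (-8475 + 682) = (29362 + (1/27)*(27702 - 1*20449 - 5434)/(-181)) - 7793 = (29362 + (1/27)*(-1/181)*(27702 - 20449 - 5434)) - 7793 = (29362 + (1/27)*(-1/181)*1819) - 7793 = (29362 - 1819/4887) - 7793 = 143490275/4887 - 7793 = 105405884/4887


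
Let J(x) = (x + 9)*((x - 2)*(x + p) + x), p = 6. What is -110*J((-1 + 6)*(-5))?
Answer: 858880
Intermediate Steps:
J(x) = (9 + x)*(x + (-2 + x)*(6 + x)) (J(x) = (x + 9)*((x - 2)*(x + 6) + x) = (9 + x)*((-2 + x)*(6 + x) + x) = (9 + x)*(x + (-2 + x)*(6 + x)))
-110*J((-1 + 6)*(-5)) = -110*(-108 + ((-1 + 6)*(-5))³ + 14*((-1 + 6)*(-5))² + 33*((-1 + 6)*(-5))) = -110*(-108 + (5*(-5))³ + 14*(5*(-5))² + 33*(5*(-5))) = -110*(-108 + (-25)³ + 14*(-25)² + 33*(-25)) = -110*(-108 - 15625 + 14*625 - 825) = -110*(-108 - 15625 + 8750 - 825) = -110*(-7808) = 858880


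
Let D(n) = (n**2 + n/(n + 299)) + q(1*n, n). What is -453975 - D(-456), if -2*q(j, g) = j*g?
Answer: -87597507/157 ≈ -5.5795e+5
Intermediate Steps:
q(j, g) = -g*j/2 (q(j, g) = -j*g/2 = -g*j/2)
D(n) = n**2/2 + n/(299 + n) (D(n) = (n**2 + n/(n + 299)) - n*1*n/2 = (n**2 + n/(299 + n)) - n*n/2 = (n**2 + n/(299 + n)) - n**2/2 = n**2/2 + n/(299 + n))
-453975 - D(-456) = -453975 - (-456)*(2 + (-456)**2 + 299*(-456))/(2*(299 - 456)) = -453975 - (-456)*(2 + 207936 - 136344)/(2*(-157)) = -453975 - (-456)*(-1)*71594/(2*157) = -453975 - 1*16323432/157 = -453975 - 16323432/157 = -87597507/157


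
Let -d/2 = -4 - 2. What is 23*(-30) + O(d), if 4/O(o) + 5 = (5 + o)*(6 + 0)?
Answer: -66926/97 ≈ -689.96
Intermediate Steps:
d = 12 (d = -2*(-4 - 2) = -2*(-6) = 12)
O(o) = 4/(25 + 6*o) (O(o) = 4/(-5 + (5 + o)*(6 + 0)) = 4/(-5 + (5 + o)*6) = 4/(-5 + (30 + 6*o)) = 4/(25 + 6*o))
23*(-30) + O(d) = 23*(-30) + 4/(25 + 6*12) = -690 + 4/(25 + 72) = -690 + 4/97 = -66926/97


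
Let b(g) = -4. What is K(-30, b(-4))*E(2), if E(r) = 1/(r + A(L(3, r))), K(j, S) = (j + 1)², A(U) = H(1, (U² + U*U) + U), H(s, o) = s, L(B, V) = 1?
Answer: 841/3 ≈ 280.33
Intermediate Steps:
A(U) = 1
K(j, S) = (1 + j)²
E(r) = 1/(1 + r) (E(r) = 1/(r + 1) = 1/(1 + r))
K(-30, b(-4))*E(2) = (1 - 30)²/(1 + 2) = (-29)²/3 = 841*(⅓) = 841/3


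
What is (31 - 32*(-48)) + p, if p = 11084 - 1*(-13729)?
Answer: 26380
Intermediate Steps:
p = 24813 (p = 11084 + 13729 = 24813)
(31 - 32*(-48)) + p = (31 - 32*(-48)) + 24813 = (31 + 1536) + 24813 = 1567 + 24813 = 26380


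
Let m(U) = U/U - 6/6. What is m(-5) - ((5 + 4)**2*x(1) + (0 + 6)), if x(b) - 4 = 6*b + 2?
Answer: -978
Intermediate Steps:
x(b) = 6 + 6*b (x(b) = 4 + (6*b + 2) = 4 + (2 + 6*b) = 6 + 6*b)
m(U) = 0 (m(U) = 1 - 6*1/6 = 1 - 1 = 0)
m(-5) - ((5 + 4)**2*x(1) + (0 + 6)) = 0 - ((5 + 4)**2*(6 + 6*1) + (0 + 6)) = 0 - (9**2*(6 + 6) + 6) = 0 - (81*12 + 6) = 0 - (972 + 6) = 0 - 1*978 = 0 - 978 = -978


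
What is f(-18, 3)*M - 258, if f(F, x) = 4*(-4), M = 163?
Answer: -2866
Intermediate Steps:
f(F, x) = -16
f(-18, 3)*M - 258 = -16*163 - 258 = -2608 - 258 = -2866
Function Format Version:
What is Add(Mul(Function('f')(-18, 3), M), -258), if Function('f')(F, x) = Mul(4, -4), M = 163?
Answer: -2866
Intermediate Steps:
Function('f')(F, x) = -16
Add(Mul(Function('f')(-18, 3), M), -258) = Add(Mul(-16, 163), -258) = Add(-2608, -258) = -2866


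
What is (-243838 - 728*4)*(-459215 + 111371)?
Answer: 85830507000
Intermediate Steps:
(-243838 - 728*4)*(-459215 + 111371) = (-243838 - 2912)*(-347844) = -246750*(-347844) = 85830507000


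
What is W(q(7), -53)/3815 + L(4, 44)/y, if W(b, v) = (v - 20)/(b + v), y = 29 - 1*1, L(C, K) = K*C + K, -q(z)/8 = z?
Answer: 466764/59405 ≈ 7.8573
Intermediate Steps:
q(z) = -8*z
L(C, K) = K + C*K (L(C, K) = C*K + K = K + C*K)
y = 28 (y = 29 - 1 = 28)
W(b, v) = (-20 + v)/(b + v)
W(q(7), -53)/3815 + L(4, 44)/y = ((-20 - 53)/(-8*7 - 53))/3815 + (44*(1 + 4))/28 = (-73/(-56 - 53))*(1/3815) + (44*5)*(1/28) = (-73/(-109))*(1/3815) + 220*(1/28) = -1/109*(-73)*(1/3815) + 55/7 = (73/109)*(1/3815) + 55/7 = 73/415835 + 55/7 = 466764/59405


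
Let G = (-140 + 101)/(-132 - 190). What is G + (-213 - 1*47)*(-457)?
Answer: 38260079/322 ≈ 1.1882e+5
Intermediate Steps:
G = 39/322 (G = -39/(-322) = -39*(-1/322) = 39/322 ≈ 0.12112)
G + (-213 - 1*47)*(-457) = 39/322 + (-213 - 1*47)*(-457) = 39/322 + (-213 - 47)*(-457) = 39/322 - 260*(-457) = 39/322 + 118820 = 38260079/322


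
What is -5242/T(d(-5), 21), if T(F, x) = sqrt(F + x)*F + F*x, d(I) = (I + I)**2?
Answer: -2621/1600 ≈ -1.6381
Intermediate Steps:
d(I) = 4*I**2 (d(I) = (2*I)**2 = 4*I**2)
T(F, x) = F*x + F*sqrt(F + x) (T(F, x) = F*sqrt(F + x) + F*x = F*x + F*sqrt(F + x))
-5242/T(d(-5), 21) = -5242/((4*(-5)**2)*(21 + sqrt(4*(-5)**2 + 21))) = -5242/((4*25)*(21 + sqrt(4*25 + 21))) = -5242/(100*(21 + sqrt(100 + 21))) = -5242/(100*(21 + sqrt(121))) = -5242/(100*(21 + 11)) = -5242/(100*32) = -5242/3200 = (1/3200)*(-5242) = -2621/1600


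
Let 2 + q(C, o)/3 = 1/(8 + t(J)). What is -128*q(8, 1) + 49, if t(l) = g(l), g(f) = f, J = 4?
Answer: 785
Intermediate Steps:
t(l) = l
q(C, o) = -23/4 (q(C, o) = -6 + 3/(8 + 4) = -6 + 3/12 = -6 + 3*(1/12) = -6 + 1/4 = -23/4)
-128*q(8, 1) + 49 = -128*(-23/4) + 49 = 736 + 49 = 785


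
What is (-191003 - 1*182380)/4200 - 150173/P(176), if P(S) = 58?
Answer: -108730469/40600 ≈ -2678.1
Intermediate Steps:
(-191003 - 1*182380)/4200 - 150173/P(176) = (-191003 - 1*182380)/4200 - 150173/58 = (-191003 - 182380)*(1/4200) - 150173*1/58 = -373383*1/4200 - 150173/58 = -124461/1400 - 150173/58 = -108730469/40600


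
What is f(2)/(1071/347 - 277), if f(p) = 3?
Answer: -1041/95048 ≈ -0.010952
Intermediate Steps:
f(2)/(1071/347 - 277) = 3/(1071/347 - 277) = 3/(-95048/347) = -347/95048*3 = -1041/95048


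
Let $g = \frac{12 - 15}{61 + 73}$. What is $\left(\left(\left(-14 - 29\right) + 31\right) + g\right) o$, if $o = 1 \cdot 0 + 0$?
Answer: $0$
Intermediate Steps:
$o = 0$ ($o = 0 + 0 = 0$)
$g = - \frac{3}{134} \approx -0.022388$
$\left(\left(\left(-14 - 29\right) + 31\right) + g\right) o = \left(\left(\left(-14 - 29\right) + 31\right) - \frac{3}{134}\right) 0 = \left(\left(-43 + 31\right) - \frac{3}{134}\right) 0 = \left(-12 - \frac{3}{134}\right) 0 = \left(- \frac{1611}{134}\right) 0 = 0$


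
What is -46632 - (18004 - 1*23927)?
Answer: -40709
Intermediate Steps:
-46632 - (18004 - 1*23927) = -46632 - (18004 - 23927) = -46632 - 1*(-5923) = -46632 + 5923 = -40709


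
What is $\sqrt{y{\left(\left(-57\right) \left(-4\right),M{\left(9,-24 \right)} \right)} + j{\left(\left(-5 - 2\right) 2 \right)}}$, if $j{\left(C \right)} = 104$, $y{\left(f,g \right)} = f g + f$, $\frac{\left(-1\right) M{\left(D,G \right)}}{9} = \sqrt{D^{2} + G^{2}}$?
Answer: $2 \sqrt{83 - 1539 \sqrt{73}} \approx 228.62 i$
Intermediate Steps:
$M{\left(D,G \right)} = - 9 \sqrt{D^{2} + G^{2}}$
$y{\left(f,g \right)} = f + f g$
$\sqrt{y{\left(\left(-57\right) \left(-4\right),M{\left(9,-24 \right)} \right)} + j{\left(\left(-5 - 2\right) 2 \right)}} = \sqrt{\left(-57\right) \left(-4\right) \left(1 - 9 \sqrt{9^{2} + \left(-24\right)^{2}}\right) + 104} = \sqrt{228 \left(1 - 9 \sqrt{81 + 576}\right) + 104} = \sqrt{228 \left(1 - 9 \sqrt{657}\right) + 104} = \sqrt{228 \left(1 - 9 \cdot 3 \sqrt{73}\right) + 104} = \sqrt{228 \left(1 - 27 \sqrt{73}\right) + 104} = \sqrt{\left(228 - 6156 \sqrt{73}\right) + 104} = \sqrt{332 - 6156 \sqrt{73}}$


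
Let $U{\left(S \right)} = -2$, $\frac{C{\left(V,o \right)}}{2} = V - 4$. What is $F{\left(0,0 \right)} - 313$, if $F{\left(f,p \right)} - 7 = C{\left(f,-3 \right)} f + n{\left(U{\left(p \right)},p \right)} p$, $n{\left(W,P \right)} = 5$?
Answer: $-306$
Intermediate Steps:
$C{\left(V,o \right)} = -8 + 2 V$ ($C{\left(V,o \right)} = 2 \left(V - 4\right) = 2 \left(-4 + V\right) = -8 + 2 V$)
$F{\left(f,p \right)} = 7 + 5 p + f \left(-8 + 2 f\right)$ ($F{\left(f,p \right)} = 7 + \left(\left(-8 + 2 f\right) f + 5 p\right) = 7 + \left(f \left(-8 + 2 f\right) + 5 p\right) = 7 + \left(5 p + f \left(-8 + 2 f\right)\right) = 7 + 5 p + f \left(-8 + 2 f\right)$)
$F{\left(0,0 \right)} - 313 = \left(7 + 5 \cdot 0 + 2 \cdot 0 \left(-4 + 0\right)\right) - 313 = \left(7 + 0 + 2 \cdot 0 \left(-4\right)\right) - 313 = \left(7 + 0 + 0\right) - 313 = 7 - 313 = -306$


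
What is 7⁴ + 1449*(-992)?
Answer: -1435007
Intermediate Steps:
7⁴ + 1449*(-992) = 2401 - 1437408 = -1435007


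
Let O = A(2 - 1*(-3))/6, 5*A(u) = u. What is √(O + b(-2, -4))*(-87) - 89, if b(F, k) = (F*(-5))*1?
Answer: -89 - 29*√366/2 ≈ -366.40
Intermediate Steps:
A(u) = u/5
b(F, k) = -5*F (b(F, k) = -5*F*1 = -5*F)
O = ⅙ (O = ((2 - 1*(-3))/5)/6 = ((2 + 3)/5)*(⅙) = ((⅕)*5)*(⅙) = 1*(⅙) = ⅙ ≈ 0.16667)
√(O + b(-2, -4))*(-87) - 89 = √(⅙ - 5*(-2))*(-87) - 89 = √(⅙ + 10)*(-87) - 89 = √(61/6)*(-87) - 89 = (√366/6)*(-87) - 89 = -29*√366/2 - 89 = -89 - 29*√366/2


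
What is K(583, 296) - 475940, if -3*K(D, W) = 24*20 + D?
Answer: -1428883/3 ≈ -4.7629e+5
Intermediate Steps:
K(D, W) = -160 - D/3 (K(D, W) = -(24*20 + D)/3 = -(480 + D)/3 = -160 - D/3)
K(583, 296) - 475940 = (-160 - ⅓*583) - 475940 = (-160 - 583/3) - 475940 = -1063/3 - 475940 = -1428883/3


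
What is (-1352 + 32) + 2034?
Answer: 714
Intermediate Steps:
(-1352 + 32) + 2034 = -1320 + 2034 = 714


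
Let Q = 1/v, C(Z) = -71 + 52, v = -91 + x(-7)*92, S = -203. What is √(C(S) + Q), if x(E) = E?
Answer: I*√209490/105 ≈ 4.3591*I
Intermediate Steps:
v = -735 (v = -91 - 7*92 = -91 - 644 = -735)
C(Z) = -19
Q = -1/735 (Q = 1/(-735) = -1/735 ≈ -0.0013605)
√(C(S) + Q) = √(-19 - 1/735) = √(-13966/735) = I*√209490/105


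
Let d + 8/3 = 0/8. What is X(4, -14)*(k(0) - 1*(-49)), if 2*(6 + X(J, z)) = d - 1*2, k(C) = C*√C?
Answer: -1225/3 ≈ -408.33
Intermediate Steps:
d = -8/3 (d = -8/3 + 0/8 = -8/3 + 0*(⅛) = -8/3 + 0 = -8/3 ≈ -2.6667)
k(C) = C^(3/2)
X(J, z) = -25/3 (X(J, z) = -6 + (-8/3 - 1*2)/2 = -6 + (-8/3 - 2)/2 = -6 + (½)*(-14/3) = -6 - 7/3 = -25/3)
X(4, -14)*(k(0) - 1*(-49)) = -25*(0^(3/2) - 1*(-49))/3 = -25*(0 + 49)/3 = -25/3*49 = -1225/3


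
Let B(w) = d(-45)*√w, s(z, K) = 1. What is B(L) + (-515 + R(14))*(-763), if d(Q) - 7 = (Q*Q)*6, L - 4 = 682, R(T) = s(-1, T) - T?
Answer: 402864 + 85099*√14 ≈ 7.2128e+5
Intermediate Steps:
R(T) = 1 - T
L = 686 (L = 4 + 682 = 686)
d(Q) = 7 + 6*Q² (d(Q) = 7 + (Q*Q)*6 = 7 + Q²*6 = 7 + 6*Q²)
B(w) = 12157*√w (B(w) = (7 + 6*(-45)²)*√w = (7 + 6*2025)*√w = (7 + 12150)*√w = 12157*√w)
B(L) + (-515 + R(14))*(-763) = 12157*√686 + (-515 + (1 - 1*14))*(-763) = 12157*(7*√14) + (-515 + (1 - 14))*(-763) = 85099*√14 + (-515 - 13)*(-763) = 85099*√14 - 528*(-763) = 85099*√14 + 402864 = 402864 + 85099*√14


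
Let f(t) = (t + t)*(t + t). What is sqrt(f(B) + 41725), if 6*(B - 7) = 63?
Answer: 5*sqrt(1718) ≈ 207.24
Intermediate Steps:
B = 35/2 (B = 7 + (1/6)*63 = 7 + 21/2 = 35/2 ≈ 17.500)
f(t) = 4*t**2 (f(t) = (2*t)*(2*t) = 4*t**2)
sqrt(f(B) + 41725) = sqrt(4*(35/2)**2 + 41725) = sqrt(4*(1225/4) + 41725) = sqrt(1225 + 41725) = sqrt(42950) = 5*sqrt(1718)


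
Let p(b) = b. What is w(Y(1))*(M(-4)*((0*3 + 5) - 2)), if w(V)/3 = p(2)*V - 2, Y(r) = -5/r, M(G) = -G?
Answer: -432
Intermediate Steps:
w(V) = -6 + 6*V (w(V) = 3*(2*V - 2) = 3*(-2 + 2*V) = -6 + 6*V)
w(Y(1))*(M(-4)*((0*3 + 5) - 2)) = (-6 + 6*(-5/1))*((-1*(-4))*((0*3 + 5) - 2)) = (-6 + 6*(-5*1))*(4*((0 + 5) - 2)) = (-6 + 6*(-5))*(4*(5 - 2)) = (-6 - 30)*(4*3) = -36*12 = -432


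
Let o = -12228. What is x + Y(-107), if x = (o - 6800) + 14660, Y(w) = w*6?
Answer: -5010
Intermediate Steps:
Y(w) = 6*w
x = -4368 (x = (-12228 - 6800) + 14660 = -19028 + 14660 = -4368)
x + Y(-107) = -4368 + 6*(-107) = -4368 - 642 = -5010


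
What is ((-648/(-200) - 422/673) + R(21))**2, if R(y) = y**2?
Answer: 55708131308944/283080625 ≈ 1.9679e+5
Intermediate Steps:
((-648/(-200) - 422/673) + R(21))**2 = ((-648/(-200) - 422/673) + 21**2)**2 = ((-648*(-1/200) - 422*1/673) + 441)**2 = ((81/25 - 422/673) + 441)**2 = (43963/16825 + 441)**2 = (7463788/16825)**2 = 55708131308944/283080625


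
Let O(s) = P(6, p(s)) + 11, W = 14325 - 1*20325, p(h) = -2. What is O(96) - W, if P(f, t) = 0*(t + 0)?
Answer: 6011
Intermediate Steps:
W = -6000 (W = 14325 - 20325 = -6000)
P(f, t) = 0 (P(f, t) = 0*t = 0)
O(s) = 11 (O(s) = 0 + 11 = 11)
O(96) - W = 11 - 1*(-6000) = 11 + 6000 = 6011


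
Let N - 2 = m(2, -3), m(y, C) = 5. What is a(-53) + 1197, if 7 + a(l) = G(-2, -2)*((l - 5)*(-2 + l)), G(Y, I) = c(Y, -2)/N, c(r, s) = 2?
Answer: 14710/7 ≈ 2101.4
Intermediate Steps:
N = 7 (N = 2 + 5 = 7)
G(Y, I) = 2/7
a(l) = -7 + 2*(-5 + l)*(-2 + l)/7 (a(l) = -7 + 2*((l - 5)*(-2 + l))/7 = -7 + 2*((-5 + l)*(-2 + l))/7 = -7 + 2*(-5 + l)*(-2 + l)/7)
a(-53) + 1197 = (-29/7 - 2*(-53) + (2/7)*(-53)**2) + 1197 = (-29/7 + 106 + (2/7)*2809) + 1197 = (-29/7 + 106 + 5618/7) + 1197 = 6331/7 + 1197 = 14710/7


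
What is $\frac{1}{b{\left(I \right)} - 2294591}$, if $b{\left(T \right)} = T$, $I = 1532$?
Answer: $- \frac{1}{2293059} \approx -4.361 \cdot 10^{-7}$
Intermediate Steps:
$\frac{1}{b{\left(I \right)} - 2294591} = \frac{1}{1532 - 2294591} = \frac{1}{-2293059} = - \frac{1}{2293059}$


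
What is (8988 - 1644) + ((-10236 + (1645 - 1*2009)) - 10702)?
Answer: -13958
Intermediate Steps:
(8988 - 1644) + ((-10236 + (1645 - 1*2009)) - 10702) = 7344 + ((-10236 + (1645 - 2009)) - 10702) = 7344 + ((-10236 - 364) - 10702) = 7344 + (-10600 - 10702) = 7344 - 21302 = -13958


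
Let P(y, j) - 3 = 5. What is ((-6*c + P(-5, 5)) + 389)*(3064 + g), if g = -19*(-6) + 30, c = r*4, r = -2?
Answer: 1427560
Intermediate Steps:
c = -8 (c = -2*4 = -8)
P(y, j) = 8 (P(y, j) = 3 + 5 = 8)
g = 144 (g = 114 + 30 = 144)
((-6*c + P(-5, 5)) + 389)*(3064 + g) = ((-6*(-8) + 8) + 389)*(3064 + 144) = ((48 + 8) + 389)*3208 = (56 + 389)*3208 = 445*3208 = 1427560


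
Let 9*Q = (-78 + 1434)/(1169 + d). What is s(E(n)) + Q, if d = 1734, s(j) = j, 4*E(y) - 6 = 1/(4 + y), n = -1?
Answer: 56965/34836 ≈ 1.6352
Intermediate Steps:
E(y) = 3/2 + 1/(4*(4 + y))
Q = 452/8709 (Q = ((-78 + 1434)/(1169 + 1734))/9 = (1356/2903)/9 = (1356*(1/2903))/9 = (1/9)*(1356/2903) = 452/8709 ≈ 0.051900)
s(E(n)) + Q = (25 + 6*(-1))/(4*(4 - 1)) + 452/8709 = (1/4)*(25 - 6)/3 + 452/8709 = (1/4)*(1/3)*19 + 452/8709 = 19/12 + 452/8709 = 56965/34836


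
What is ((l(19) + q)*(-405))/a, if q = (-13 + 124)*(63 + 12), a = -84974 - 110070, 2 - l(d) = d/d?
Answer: 1686015/97522 ≈ 17.289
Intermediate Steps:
l(d) = 1 (l(d) = 2 - d/d = 2 - 1*1 = 2 - 1 = 1)
a = -195044
q = 8325 (q = 111*75 = 8325)
((l(19) + q)*(-405))/a = ((1 + 8325)*(-405))/(-195044) = (8326*(-405))*(-1/195044) = -3372030*(-1/195044) = 1686015/97522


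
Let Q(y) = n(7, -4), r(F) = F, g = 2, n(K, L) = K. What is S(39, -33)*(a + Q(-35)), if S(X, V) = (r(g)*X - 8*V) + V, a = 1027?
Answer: 319506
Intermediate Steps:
Q(y) = 7
S(X, V) = -7*V + 2*X (S(X, V) = (2*X - 8*V) + V = (-8*V + 2*X) + V = -7*V + 2*X)
S(39, -33)*(a + Q(-35)) = (-7*(-33) + 2*39)*(1027 + 7) = (231 + 78)*1034 = 309*1034 = 319506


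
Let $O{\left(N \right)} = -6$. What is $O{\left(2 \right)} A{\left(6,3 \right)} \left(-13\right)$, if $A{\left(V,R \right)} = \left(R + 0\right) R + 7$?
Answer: $1248$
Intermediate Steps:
$A{\left(V,R \right)} = 7 + R^{2}$ ($A{\left(V,R \right)} = R R + 7 = R^{2} + 7 = 7 + R^{2}$)
$O{\left(2 \right)} A{\left(6,3 \right)} \left(-13\right) = - 6 \left(7 + 3^{2}\right) \left(-13\right) = - 6 \left(7 + 9\right) \left(-13\right) = \left(-6\right) 16 \left(-13\right) = \left(-96\right) \left(-13\right) = 1248$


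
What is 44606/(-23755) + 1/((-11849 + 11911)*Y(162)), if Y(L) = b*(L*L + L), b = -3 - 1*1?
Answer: -292110800683/155564083440 ≈ -1.8778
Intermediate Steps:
b = -4 (b = -3 - 1 = -4)
Y(L) = -4*L - 4*L² (Y(L) = -4*(L*L + L) = -4*(L² + L) = -4*(L + L²) = -4*L - 4*L²)
44606/(-23755) + 1/((-11849 + 11911)*Y(162)) = 44606/(-23755) + 1/((-11849 + 11911)*((-4*162*(1 + 162)))) = 44606*(-1/23755) + 1/(62*((-4*162*163))) = -44606/23755 + (1/62)/(-105624) = -44606/23755 + (1/62)*(-1/105624) = -44606/23755 - 1/6548688 = -292110800683/155564083440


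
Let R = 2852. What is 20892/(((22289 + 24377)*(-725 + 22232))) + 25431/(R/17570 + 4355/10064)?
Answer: 376101437590772464478/8800289509239103 ≈ 42737.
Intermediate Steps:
20892/(((22289 + 24377)*(-725 + 22232))) + 25431/(R/17570 + 4355/10064) = 20892/(((22289 + 24377)*(-725 + 22232))) + 25431/(2852/17570 + 4355/10064) = 20892/((46666*21507)) + 25431/(2852*(1/17570) + 4355*(1/10064)) = 20892/1003645662 + 25431/(1426/8785 + 4355/10064) = 20892*(1/1003645662) + 25431/(52609939/88412240) = 3482/167274277 + 25431*(88412240/52609939) = 3482/167274277 + 2248411675440/52609939 = 376101437590772464478/8800289509239103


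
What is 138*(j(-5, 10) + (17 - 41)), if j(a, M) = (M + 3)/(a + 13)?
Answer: -12351/4 ≈ -3087.8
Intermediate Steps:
j(a, M) = (3 + M)/(13 + a)
138*(j(-5, 10) + (17 - 41)) = 138*((3 + 10)/(13 - 5) + (17 - 41)) = 138*(13/8 - 24) = 138*(-179/8) = -12351/4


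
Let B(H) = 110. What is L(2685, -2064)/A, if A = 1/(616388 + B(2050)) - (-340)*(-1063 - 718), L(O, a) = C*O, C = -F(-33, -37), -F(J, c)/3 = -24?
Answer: 119181393360/373314198919 ≈ 0.31925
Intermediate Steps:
F(J, c) = 72 (F(J, c) = -3*(-24) = 72)
C = -72 (C = -1*72 = -72)
L(O, a) = -72*O
A = -373314198919/616498 (A = 1/(616388 + 110) - (-340)*(-1063 - 718) = 1/616498 - (-340)*(-1781) = 1/616498 - 1*605540 = 1/616498 - 605540 = -373314198919/616498 ≈ -6.0554e+5)
L(2685, -2064)/A = (-72*2685)/(-373314198919/616498) = -193320*(-616498/373314198919) = 119181393360/373314198919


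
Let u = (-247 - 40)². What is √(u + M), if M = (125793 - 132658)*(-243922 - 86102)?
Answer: √2265697129 ≈ 47599.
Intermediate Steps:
u = 82369 (u = (-287)² = 82369)
M = 2265614760 (M = -6865*(-330024) = 2265614760)
√(u + M) = √(82369 + 2265614760) = √2265697129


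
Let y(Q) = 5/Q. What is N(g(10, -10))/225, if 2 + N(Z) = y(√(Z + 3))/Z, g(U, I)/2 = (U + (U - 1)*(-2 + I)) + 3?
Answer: -2/225 + I*√187/1598850 ≈ -0.0088889 + 8.5529e-6*I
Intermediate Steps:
g(U, I) = 6 + 2*U + 2*(-1 + U)*(-2 + I) (g(U, I) = 2*((U + (U - 1)*(-2 + I)) + 3) = 2*((U + (-1 + U)*(-2 + I)) + 3) = 2*(3 + U + (-1 + U)*(-2 + I)) = 6 + 2*U + 2*(-1 + U)*(-2 + I))
N(Z) = -2 + 5/(Z*√(3 + Z)) (N(Z) = -2 + (5/(√(Z + 3)))/Z = -2 + (5/(√(3 + Z)))/Z = -2 + (5/√(3 + Z))/Z = -2 + 5/(Z*√(3 + Z)))
N(g(10, -10))/225 = (-2 + 5/((10 - 2*(-10) - 2*10 + 2*(-10)*10)*√(3 + (10 - 2*(-10) - 2*10 + 2*(-10)*10))))/225 = (-2 + 5/((10 + 20 - 20 - 200)*√(3 + (10 + 20 - 20 - 200))))*(1/225) = (-2 + 5/(-190*√(3 - 190)))*(1/225) = (-2 + 5*(-1/190)/√(-187))*(1/225) = (-2 + 5*(-1/190)*(-I*√187/187))*(1/225) = (-2 + I*√187/7106)*(1/225) = -2/225 + I*√187/1598850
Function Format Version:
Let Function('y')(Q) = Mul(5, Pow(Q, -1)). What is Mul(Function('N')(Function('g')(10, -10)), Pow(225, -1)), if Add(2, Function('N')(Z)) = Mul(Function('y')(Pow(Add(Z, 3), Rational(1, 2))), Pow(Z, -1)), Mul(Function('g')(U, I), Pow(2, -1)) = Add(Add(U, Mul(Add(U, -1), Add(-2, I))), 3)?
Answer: Add(Rational(-2, 225), Mul(Rational(1, 1598850), I, Pow(187, Rational(1, 2)))) ≈ Add(-0.0088889, Mul(8.5529e-6, I))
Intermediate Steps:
Function('g')(U, I) = Add(6, Mul(2, U), Mul(2, Add(-1, U), Add(-2, I))) (Function('g')(U, I) = Mul(2, Add(Add(U, Mul(Add(U, -1), Add(-2, I))), 3)) = Mul(2, Add(Add(U, Mul(Add(-1, U), Add(-2, I))), 3)) = Mul(2, Add(3, U, Mul(Add(-1, U), Add(-2, I)))) = Add(6, Mul(2, U), Mul(2, Add(-1, U), Add(-2, I))))
Function('N')(Z) = Add(-2, Mul(5, Pow(Z, -1), Pow(Add(3, Z), Rational(-1, 2)))) (Function('N')(Z) = Add(-2, Mul(Mul(5, Pow(Pow(Add(Z, 3), Rational(1, 2)), -1)), Pow(Z, -1))) = Add(-2, Mul(Mul(5, Pow(Pow(Add(3, Z), Rational(1, 2)), -1)), Pow(Z, -1))) = Add(-2, Mul(Mul(5, Pow(Add(3, Z), Rational(-1, 2))), Pow(Z, -1))) = Add(-2, Mul(5, Pow(Z, -1), Pow(Add(3, Z), Rational(-1, 2)))))
Mul(Function('N')(Function('g')(10, -10)), Pow(225, -1)) = Mul(Add(-2, Mul(5, Pow(Add(10, Mul(-2, -10), Mul(-2, 10), Mul(2, -10, 10)), -1), Pow(Add(3, Add(10, Mul(-2, -10), Mul(-2, 10), Mul(2, -10, 10))), Rational(-1, 2)))), Pow(225, -1)) = Mul(Add(-2, Mul(5, Pow(Add(10, 20, -20, -200), -1), Pow(Add(3, Add(10, 20, -20, -200)), Rational(-1, 2)))), Rational(1, 225)) = Mul(Add(-2, Mul(5, Pow(-190, -1), Pow(Add(3, -190), Rational(-1, 2)))), Rational(1, 225)) = Mul(Add(-2, Mul(5, Rational(-1, 190), Pow(-187, Rational(-1, 2)))), Rational(1, 225)) = Mul(Add(-2, Mul(5, Rational(-1, 190), Mul(Rational(-1, 187), I, Pow(187, Rational(1, 2))))), Rational(1, 225)) = Mul(Add(-2, Mul(Rational(1, 7106), I, Pow(187, Rational(1, 2)))), Rational(1, 225)) = Add(Rational(-2, 225), Mul(Rational(1, 1598850), I, Pow(187, Rational(1, 2))))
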